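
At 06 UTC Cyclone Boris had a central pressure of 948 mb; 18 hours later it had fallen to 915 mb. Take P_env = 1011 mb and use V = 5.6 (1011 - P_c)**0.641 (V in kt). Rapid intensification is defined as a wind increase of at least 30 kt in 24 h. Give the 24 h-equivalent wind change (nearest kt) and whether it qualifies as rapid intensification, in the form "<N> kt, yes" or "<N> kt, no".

V₁: ΔP = 63, V ≈ 5.6 × 63^0.641 ≈ 79.72 kt.
V₂: ΔP = 96, V ≈ 5.6 × 96^0.641 ≈ 104.43 kt.
ΔV over 18 h = 24.71 kt → 24 h equivalent = 24.71 × 24/18 ≈ 32.95 kt.
33 kt ≥ 30 kt ⇒ rapid intensification.

33 kt, yes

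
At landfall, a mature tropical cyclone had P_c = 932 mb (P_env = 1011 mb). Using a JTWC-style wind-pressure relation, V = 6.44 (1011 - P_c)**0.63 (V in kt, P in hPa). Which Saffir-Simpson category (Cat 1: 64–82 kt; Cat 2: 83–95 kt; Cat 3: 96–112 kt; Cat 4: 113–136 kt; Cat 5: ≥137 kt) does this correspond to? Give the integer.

3

ΔP = 1011 − 932 = 79 mb.
V ≈ 6.44 × 79^0.63 = 6.44 × 15.69 ≈ 101 kt.
101 kt falls in the Category 3 band.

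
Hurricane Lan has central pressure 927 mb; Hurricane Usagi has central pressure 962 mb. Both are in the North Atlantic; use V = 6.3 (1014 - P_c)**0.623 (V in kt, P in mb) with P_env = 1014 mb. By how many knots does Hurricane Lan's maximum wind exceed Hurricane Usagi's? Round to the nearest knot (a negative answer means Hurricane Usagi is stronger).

Hurricane Lan: ΔP = 87; V ≈ 6.3 × 87^0.623 ≈ 101.78 kt.
Hurricane Usagi: ΔP = 52; V ≈ 6.3 × 52^0.623 ≈ 73.86 kt.
Difference ≈ 101.78 − 73.86 = 27.92 → 28 kt.

28 kt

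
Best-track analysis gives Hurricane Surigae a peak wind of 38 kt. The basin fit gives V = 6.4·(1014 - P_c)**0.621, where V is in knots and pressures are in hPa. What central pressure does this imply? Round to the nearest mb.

ΔP = (V / 6.4)^(1/0.621) = (38/6.4)^1.610.
38/6.4 = 5.938; 5.938^1.610 ≈ 17.61 mb.
P_c = 1014 − 17.61 = 996.39 ≈ 996 mb.

996 mb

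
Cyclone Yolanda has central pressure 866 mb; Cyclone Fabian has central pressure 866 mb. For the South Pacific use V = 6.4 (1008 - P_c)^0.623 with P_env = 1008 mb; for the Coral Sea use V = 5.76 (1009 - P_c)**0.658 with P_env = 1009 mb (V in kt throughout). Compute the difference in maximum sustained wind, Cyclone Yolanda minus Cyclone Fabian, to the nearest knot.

-11 kt

Cyclone Yolanda: ΔP = 142; V ≈ 6.4 × 142^0.623 ≈ 140.30 kt.
Cyclone Fabian: ΔP = 143; V ≈ 5.76 × 143^0.658 ≈ 150.88 kt.
Difference ≈ 140.30 − 150.88 = -10.58 → -11 kt.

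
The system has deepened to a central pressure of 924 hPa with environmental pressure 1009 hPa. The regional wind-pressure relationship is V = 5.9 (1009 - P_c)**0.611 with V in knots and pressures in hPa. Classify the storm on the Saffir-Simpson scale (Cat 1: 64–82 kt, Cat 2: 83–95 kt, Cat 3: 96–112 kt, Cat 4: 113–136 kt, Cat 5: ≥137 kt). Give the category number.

ΔP = 1009 − 924 = 85 hPa.
V ≈ 5.9 × 85^0.611 = 5.9 × 15.10 ≈ 89 kt.
89 kt falls in the Category 2 band.

2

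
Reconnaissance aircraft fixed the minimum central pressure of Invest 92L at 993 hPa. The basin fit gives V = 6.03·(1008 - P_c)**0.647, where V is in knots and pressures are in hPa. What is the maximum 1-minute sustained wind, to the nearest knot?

35 kt

ΔP = 1008 − 993 = 15 hPa.
15^0.647 ≈ 5.767.
V ≈ 6.03 × 5.767 ≈ 34.8 kt.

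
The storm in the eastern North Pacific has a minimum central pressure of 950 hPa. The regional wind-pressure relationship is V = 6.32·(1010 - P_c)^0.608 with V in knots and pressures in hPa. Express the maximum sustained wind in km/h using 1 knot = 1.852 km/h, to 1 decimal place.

ΔP = 1010 − 950 = 60 hPa.
V ≈ 6.32 × 60^0.608 = 6.32 × 12.054 ≈ 76.179 kt.
76.179 × 1.852 ≈ 141.08 km/h → 141.1 km/h.

141.1 km/h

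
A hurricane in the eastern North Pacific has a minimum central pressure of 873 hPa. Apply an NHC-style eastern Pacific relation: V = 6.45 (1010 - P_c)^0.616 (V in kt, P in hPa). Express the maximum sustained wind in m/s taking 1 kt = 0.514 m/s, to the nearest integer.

ΔP = 1010 − 873 = 137 hPa.
V ≈ 6.45 × 137^0.616 = 6.45 × 20.712 ≈ 133.592 kt.
133.592 × 0.514 ≈ 68.67 m/s → 69 m/s.

69 m/s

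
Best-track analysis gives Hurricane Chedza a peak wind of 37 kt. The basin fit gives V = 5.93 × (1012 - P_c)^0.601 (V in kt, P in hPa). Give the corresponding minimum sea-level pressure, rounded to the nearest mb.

991 mb

ΔP = (V / 5.93)^(1/0.601) = (37/5.93)^1.664.
37/5.93 = 6.239; 6.239^1.664 ≈ 21.04 mb.
P_c = 1012 − 21.04 = 990.96 ≈ 991 mb.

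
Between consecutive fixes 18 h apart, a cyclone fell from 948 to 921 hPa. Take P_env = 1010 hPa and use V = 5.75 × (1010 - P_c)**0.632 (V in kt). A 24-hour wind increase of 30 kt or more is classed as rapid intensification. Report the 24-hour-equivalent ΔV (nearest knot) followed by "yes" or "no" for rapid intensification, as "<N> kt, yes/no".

27 kt, no

V₁: ΔP = 62, V ≈ 5.75 × 62^0.632 ≈ 78.07 kt.
V₂: ΔP = 89, V ≈ 5.75 × 89^0.632 ≈ 98.10 kt.
ΔV over 18 h = 20.03 kt → 24 h equivalent = 20.03 × 24/18 ≈ 26.71 kt.
27 kt < 30 kt ⇒ not rapid intensification.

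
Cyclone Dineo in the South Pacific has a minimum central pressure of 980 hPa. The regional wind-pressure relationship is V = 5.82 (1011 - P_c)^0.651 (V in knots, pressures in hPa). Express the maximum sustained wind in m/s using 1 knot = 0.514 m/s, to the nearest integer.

28 m/s

ΔP = 1011 − 980 = 31 hPa.
V ≈ 5.82 × 31^0.651 = 5.82 × 9.351 ≈ 54.425 kt.
54.425 × 0.514 ≈ 27.97 m/s → 28 m/s.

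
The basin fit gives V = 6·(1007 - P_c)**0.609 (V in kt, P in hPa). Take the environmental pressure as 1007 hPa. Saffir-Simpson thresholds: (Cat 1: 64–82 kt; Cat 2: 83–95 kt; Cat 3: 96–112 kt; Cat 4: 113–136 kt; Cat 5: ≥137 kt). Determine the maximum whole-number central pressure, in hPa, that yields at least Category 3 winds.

912 hPa

Category 3 begins at V = 96 kt.
Required ΔP = (96/6)^(1/0.609) = 16.000^1.642 ≈ 94.89 hPa.
P_c ≤ 1007 − 94.89 = 912.11, so the highest integer P_c is 912 hPa.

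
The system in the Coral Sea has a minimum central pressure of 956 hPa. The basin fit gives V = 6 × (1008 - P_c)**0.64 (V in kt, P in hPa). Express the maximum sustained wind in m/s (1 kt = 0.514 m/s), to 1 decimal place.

38.7 m/s

ΔP = 1008 − 956 = 52 hPa.
V ≈ 6 × 52^0.64 = 6 × 12.538 ≈ 75.230 kt.
75.230 × 0.514 ≈ 38.67 m/s → 38.7 m/s.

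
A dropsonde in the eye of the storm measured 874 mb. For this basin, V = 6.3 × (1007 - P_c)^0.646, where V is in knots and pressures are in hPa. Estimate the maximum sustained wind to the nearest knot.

ΔP = 1007 − 874 = 133 mb.
133^0.646 ≈ 23.551.
V ≈ 6.3 × 23.551 ≈ 148.4 kt.

148 kt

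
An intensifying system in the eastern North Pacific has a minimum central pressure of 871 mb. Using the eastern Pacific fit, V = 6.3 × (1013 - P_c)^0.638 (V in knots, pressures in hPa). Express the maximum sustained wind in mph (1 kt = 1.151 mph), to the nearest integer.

171 mph

ΔP = 1013 − 871 = 142 mb.
V ≈ 6.3 × 142^0.638 = 6.3 × 23.613 ≈ 148.765 kt.
148.765 × 1.151 ≈ 171.23 mph → 171 mph.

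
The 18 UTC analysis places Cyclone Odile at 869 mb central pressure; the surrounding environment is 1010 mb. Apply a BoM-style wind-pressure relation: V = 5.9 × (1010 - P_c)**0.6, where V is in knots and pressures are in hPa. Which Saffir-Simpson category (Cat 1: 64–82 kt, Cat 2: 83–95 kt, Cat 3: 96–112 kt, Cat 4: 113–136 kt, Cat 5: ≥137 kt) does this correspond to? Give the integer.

ΔP = 1010 − 869 = 141 mb.
V ≈ 5.9 × 141^0.6 = 5.9 × 19.48 ≈ 115 kt.
115 kt falls in the Category 4 band.

4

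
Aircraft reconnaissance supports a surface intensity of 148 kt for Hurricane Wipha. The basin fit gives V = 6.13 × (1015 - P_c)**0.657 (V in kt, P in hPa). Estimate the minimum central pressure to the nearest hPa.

888 hPa

ΔP = (V / 6.13)^(1/0.657) = (148/6.13)^1.522.
148/6.13 = 24.144; 24.144^1.522 ≈ 127.27 hPa.
P_c = 1015 − 127.27 = 887.73 ≈ 888 hPa.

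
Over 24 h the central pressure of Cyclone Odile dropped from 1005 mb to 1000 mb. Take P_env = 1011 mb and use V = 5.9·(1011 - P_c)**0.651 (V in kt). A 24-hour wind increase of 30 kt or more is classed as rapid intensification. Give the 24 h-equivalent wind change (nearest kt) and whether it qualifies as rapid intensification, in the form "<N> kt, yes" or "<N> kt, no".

9 kt, no

V₁: ΔP = 6, V ≈ 5.9 × 6^0.651 ≈ 18.94 kt.
V₂: ΔP = 11, V ≈ 5.9 × 11^0.651 ≈ 28.11 kt.
ΔV over 24 h = 9.17 kt → 24 h equivalent = 9.17 × 24/24 ≈ 9.17 kt.
9 kt < 30 kt ⇒ not rapid intensification.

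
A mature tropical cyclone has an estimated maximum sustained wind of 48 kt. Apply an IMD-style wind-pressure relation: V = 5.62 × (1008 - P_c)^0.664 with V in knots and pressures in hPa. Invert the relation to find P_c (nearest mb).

983 mb

ΔP = (V / 5.62)^(1/0.664) = (48/5.62)^1.506.
48/5.62 = 8.541; 8.541^1.506 ≈ 25.29 mb.
P_c = 1008 − 25.29 = 982.71 ≈ 983 mb.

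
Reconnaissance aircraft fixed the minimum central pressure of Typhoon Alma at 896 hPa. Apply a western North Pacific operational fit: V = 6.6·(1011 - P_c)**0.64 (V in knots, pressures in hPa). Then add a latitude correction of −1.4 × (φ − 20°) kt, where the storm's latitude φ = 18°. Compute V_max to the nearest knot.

ΔP = 1011 − 896 = 115 hPa.
115^0.64 ≈ 20.838.
V ≈ 6.6 × 20.838 ≈ 137.5 kt.
Latitude correction: −1.4 × (18 − 20) = 2.8 kt.
Corrected V ≈ 140.3 kt → 140 kt.

140 kt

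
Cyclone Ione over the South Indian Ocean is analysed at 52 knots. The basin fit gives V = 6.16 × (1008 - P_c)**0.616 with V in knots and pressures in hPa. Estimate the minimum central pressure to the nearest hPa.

ΔP = (V / 6.16)^(1/0.616) = (52/6.16)^1.623.
52/6.16 = 8.442; 8.442^1.623 ≈ 31.91 hPa.
P_c = 1008 − 31.91 = 976.09 ≈ 976 hPa.

976 hPa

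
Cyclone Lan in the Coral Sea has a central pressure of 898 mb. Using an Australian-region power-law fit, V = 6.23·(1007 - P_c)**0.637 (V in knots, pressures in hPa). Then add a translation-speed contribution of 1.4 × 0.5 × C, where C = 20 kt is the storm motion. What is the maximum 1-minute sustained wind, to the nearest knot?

138 kt

ΔP = 1007 − 898 = 109 mb.
109^0.637 ≈ 19.854.
V ≈ 6.23 × 19.854 ≈ 123.7 kt.
Translation term: 1.4 × 0.5 × 20 = 14 kt.
Corrected V ≈ 137.7 kt → 138 kt.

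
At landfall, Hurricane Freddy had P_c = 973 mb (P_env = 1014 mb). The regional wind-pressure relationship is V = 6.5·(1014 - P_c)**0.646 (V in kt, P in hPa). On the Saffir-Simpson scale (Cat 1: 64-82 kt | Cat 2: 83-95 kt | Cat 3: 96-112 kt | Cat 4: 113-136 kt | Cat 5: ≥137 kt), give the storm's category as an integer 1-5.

1

ΔP = 1014 − 973 = 41 mb.
V ≈ 6.5 × 41^0.646 = 6.5 × 11.01 ≈ 72 kt.
72 kt falls in the Category 1 band.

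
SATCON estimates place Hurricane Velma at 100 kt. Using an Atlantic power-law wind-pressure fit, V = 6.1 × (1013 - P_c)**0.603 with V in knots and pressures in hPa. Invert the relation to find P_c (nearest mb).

910 mb

ΔP = (V / 6.1)^(1/0.603) = (100/6.1)^1.658.
100/6.1 = 16.393; 16.393^1.658 ≈ 103.37 mb.
P_c = 1013 − 103.37 = 909.63 ≈ 910 mb.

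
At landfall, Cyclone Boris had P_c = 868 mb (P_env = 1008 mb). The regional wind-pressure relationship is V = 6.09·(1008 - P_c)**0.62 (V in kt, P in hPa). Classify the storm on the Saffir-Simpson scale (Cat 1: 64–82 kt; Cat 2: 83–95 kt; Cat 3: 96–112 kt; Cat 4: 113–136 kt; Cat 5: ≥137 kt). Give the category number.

ΔP = 1008 − 868 = 140 mb.
V ≈ 6.09 × 140^0.62 = 6.09 × 21.41 ≈ 130 kt.
130 kt falls in the Category 4 band.

4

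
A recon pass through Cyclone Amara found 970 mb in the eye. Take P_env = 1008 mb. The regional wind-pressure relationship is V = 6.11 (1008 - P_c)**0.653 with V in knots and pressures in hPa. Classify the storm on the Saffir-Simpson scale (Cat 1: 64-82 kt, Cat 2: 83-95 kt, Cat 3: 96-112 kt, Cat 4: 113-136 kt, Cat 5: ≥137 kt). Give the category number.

ΔP = 1008 − 970 = 38 mb.
V ≈ 6.11 × 38^0.653 = 6.11 × 10.75 ≈ 66 kt.
66 kt falls in the Category 1 band.

1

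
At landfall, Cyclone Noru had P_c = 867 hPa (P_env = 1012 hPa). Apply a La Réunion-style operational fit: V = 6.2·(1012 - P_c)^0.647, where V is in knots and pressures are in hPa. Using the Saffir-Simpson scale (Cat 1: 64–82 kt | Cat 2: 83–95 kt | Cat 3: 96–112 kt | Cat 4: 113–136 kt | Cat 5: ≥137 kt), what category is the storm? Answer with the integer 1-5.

ΔP = 1012 − 867 = 145 hPa.
V ≈ 6.2 × 145^0.647 = 6.2 × 25.03 ≈ 155 kt.
155 kt falls in the Category 5 band.

5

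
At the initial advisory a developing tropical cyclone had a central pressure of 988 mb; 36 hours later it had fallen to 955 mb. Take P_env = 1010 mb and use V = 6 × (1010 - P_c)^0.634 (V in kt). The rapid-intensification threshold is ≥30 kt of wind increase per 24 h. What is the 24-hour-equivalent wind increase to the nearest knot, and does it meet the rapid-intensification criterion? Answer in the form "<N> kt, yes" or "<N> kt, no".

V₁: ΔP = 22, V ≈ 6 × 22^0.634 ≈ 42.58 kt.
V₂: ΔP = 55, V ≈ 6 × 55^0.634 ≈ 76.13 kt.
ΔV over 36 h = 33.55 kt → 24 h equivalent = 33.55 × 24/36 ≈ 22.37 kt.
22 kt < 30 kt ⇒ not rapid intensification.

22 kt, no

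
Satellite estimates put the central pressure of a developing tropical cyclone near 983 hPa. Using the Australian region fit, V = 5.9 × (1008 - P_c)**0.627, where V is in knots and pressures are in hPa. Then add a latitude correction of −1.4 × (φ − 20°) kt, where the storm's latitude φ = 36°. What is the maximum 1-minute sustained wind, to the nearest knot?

22 kt

ΔP = 1008 − 983 = 25 hPa.
25^0.627 ≈ 7.525.
V ≈ 5.9 × 7.525 ≈ 44.4 kt.
Latitude correction: −1.4 × (36 − 20) = -22.4 kt.
Corrected V ≈ 22 kt → 22 kt.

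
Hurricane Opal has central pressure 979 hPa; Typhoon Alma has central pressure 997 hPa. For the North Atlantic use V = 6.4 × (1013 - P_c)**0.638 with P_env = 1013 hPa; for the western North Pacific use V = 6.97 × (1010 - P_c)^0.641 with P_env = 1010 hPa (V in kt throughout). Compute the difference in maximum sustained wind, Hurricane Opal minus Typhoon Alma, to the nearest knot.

Hurricane Opal: ΔP = 34; V ≈ 6.4 × 34^0.638 ≈ 60.71 kt.
Typhoon Alma: ΔP = 13; V ≈ 6.97 × 13^0.641 ≈ 36.08 kt.
Difference ≈ 60.71 − 36.08 = 24.63 → 25 kt.

25 kt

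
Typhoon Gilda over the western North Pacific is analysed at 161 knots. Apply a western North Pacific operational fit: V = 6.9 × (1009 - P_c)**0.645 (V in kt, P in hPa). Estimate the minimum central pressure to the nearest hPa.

ΔP = (V / 6.9)^(1/0.645) = (161/6.9)^1.550.
161/6.9 = 23.333; 23.333^1.550 ≈ 132.10 hPa.
P_c = 1009 − 132.10 = 876.90 ≈ 877 hPa.

877 hPa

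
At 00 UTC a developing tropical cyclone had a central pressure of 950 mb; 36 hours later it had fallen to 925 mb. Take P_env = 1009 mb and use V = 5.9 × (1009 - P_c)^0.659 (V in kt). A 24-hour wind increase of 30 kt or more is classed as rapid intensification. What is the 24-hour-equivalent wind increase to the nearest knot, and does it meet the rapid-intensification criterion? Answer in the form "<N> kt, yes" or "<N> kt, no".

V₁: ΔP = 59, V ≈ 5.9 × 59^0.659 ≈ 86.66 kt.
V₂: ΔP = 84, V ≈ 5.9 × 84^0.659 ≈ 109.38 kt.
ΔV over 36 h = 22.72 kt → 24 h equivalent = 22.72 × 24/36 ≈ 15.15 kt.
15 kt < 30 kt ⇒ not rapid intensification.

15 kt, no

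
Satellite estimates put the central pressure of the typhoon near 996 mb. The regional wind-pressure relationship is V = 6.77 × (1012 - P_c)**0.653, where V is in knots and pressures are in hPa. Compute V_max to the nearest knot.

41 kt

ΔP = 1012 − 996 = 16 mb.
16^0.653 ≈ 6.114.
V ≈ 6.77 × 6.114 ≈ 41.4 kt.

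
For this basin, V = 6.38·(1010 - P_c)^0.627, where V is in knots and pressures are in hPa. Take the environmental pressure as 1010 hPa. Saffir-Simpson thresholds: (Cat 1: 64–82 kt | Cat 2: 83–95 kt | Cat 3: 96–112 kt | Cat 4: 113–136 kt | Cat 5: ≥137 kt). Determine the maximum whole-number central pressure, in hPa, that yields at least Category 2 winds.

Category 2 begins at V = 83 kt.
Required ΔP = (83/6.38)^(1/0.627) = 13.009^1.595 ≈ 59.86 hPa.
P_c ≤ 1010 − 59.86 = 950.14, so the highest integer P_c is 950 hPa.

950 hPa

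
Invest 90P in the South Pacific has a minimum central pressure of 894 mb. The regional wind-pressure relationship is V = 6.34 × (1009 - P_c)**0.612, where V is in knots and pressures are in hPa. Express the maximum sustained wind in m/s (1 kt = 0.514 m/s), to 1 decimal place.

ΔP = 1009 − 894 = 115 mb.
V ≈ 6.34 × 115^0.612 = 6.34 × 18.245 ≈ 115.674 kt.
115.674 × 0.514 ≈ 59.46 m/s → 59.5 m/s.

59.5 m/s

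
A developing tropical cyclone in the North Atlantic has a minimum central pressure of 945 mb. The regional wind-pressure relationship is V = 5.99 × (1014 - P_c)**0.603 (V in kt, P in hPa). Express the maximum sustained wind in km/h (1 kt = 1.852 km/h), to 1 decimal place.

142.5 km/h

ΔP = 1014 − 945 = 69 mb.
V ≈ 5.99 × 69^0.603 = 5.99 × 12.848 ≈ 76.958 kt.
76.958 × 1.852 ≈ 142.53 km/h → 142.5 km/h.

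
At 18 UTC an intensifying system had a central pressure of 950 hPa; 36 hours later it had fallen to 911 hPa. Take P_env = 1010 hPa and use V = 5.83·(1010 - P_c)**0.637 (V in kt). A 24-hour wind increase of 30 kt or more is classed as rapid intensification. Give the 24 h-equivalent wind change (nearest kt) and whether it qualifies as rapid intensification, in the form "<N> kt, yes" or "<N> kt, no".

V₁: ΔP = 60, V ≈ 5.83 × 60^0.637 ≈ 79.13 kt.
V₂: ΔP = 99, V ≈ 5.83 × 99^0.637 ≈ 108.86 kt.
ΔV over 36 h = 29.73 kt → 24 h equivalent = 29.73 × 24/36 ≈ 19.82 kt.
20 kt < 30 kt ⇒ not rapid intensification.

20 kt, no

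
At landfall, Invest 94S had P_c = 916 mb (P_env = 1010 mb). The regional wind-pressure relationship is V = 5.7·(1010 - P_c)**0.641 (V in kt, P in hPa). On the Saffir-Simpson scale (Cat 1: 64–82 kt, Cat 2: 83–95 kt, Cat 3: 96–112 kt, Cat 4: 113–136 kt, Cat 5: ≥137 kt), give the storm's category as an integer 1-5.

ΔP = 1010 − 916 = 94 mb.
V ≈ 5.7 × 94^0.641 = 5.7 × 18.40 ≈ 105 kt.
105 kt falls in the Category 3 band.

3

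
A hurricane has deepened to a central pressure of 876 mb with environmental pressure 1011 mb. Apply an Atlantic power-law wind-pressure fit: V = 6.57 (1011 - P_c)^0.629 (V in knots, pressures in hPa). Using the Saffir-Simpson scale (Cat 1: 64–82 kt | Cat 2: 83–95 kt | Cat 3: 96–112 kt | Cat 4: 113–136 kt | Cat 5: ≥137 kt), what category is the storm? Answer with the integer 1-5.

ΔP = 1011 − 876 = 135 mb.
V ≈ 6.57 × 135^0.629 = 6.57 × 21.88 ≈ 144 kt.
144 kt falls in the Category 5 band.

5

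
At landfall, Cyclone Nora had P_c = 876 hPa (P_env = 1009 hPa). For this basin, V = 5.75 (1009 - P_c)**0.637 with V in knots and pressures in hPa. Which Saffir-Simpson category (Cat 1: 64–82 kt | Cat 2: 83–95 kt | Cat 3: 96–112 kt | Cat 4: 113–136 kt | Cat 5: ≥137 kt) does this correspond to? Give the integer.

ΔP = 1009 − 876 = 133 hPa.
V ≈ 5.75 × 133^0.637 = 5.75 × 22.54 ≈ 130 kt.
130 kt falls in the Category 4 band.

4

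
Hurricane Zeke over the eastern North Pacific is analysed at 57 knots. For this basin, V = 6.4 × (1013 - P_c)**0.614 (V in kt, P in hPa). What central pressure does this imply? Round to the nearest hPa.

978 hPa

ΔP = (V / 6.4)^(1/0.614) = (57/6.4)^1.629.
57/6.4 = 8.906; 8.906^1.629 ≈ 35.22 hPa.
P_c = 1013 − 35.22 = 977.78 ≈ 978 hPa.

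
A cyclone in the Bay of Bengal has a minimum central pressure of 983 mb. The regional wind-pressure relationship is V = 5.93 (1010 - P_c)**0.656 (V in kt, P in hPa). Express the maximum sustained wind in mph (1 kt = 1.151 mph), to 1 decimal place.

ΔP = 1010 − 983 = 27 mb.
V ≈ 5.93 × 27^0.656 = 5.93 × 8.689 ≈ 51.526 kt.
51.526 × 1.151 ≈ 59.31 mph → 59.3 mph.

59.3 mph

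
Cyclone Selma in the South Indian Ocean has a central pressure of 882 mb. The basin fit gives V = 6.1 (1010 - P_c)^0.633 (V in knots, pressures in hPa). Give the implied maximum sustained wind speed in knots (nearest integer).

ΔP = 1010 − 882 = 128 mb.
128^0.633 ≈ 21.571.
V ≈ 6.1 × 21.571 ≈ 131.6 kt.

132 kt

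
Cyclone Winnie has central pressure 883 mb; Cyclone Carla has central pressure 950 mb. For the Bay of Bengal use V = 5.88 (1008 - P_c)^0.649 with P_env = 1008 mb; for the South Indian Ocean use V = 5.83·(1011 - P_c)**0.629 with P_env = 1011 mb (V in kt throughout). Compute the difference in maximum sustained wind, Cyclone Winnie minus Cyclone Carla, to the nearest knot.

Cyclone Winnie: ΔP = 125; V ≈ 5.88 × 125^0.649 ≈ 134.98 kt.
Cyclone Carla: ΔP = 61; V ≈ 5.83 × 61^0.629 ≈ 77.38 kt.
Difference ≈ 134.98 − 77.38 = 57.60 → 58 kt.

58 kt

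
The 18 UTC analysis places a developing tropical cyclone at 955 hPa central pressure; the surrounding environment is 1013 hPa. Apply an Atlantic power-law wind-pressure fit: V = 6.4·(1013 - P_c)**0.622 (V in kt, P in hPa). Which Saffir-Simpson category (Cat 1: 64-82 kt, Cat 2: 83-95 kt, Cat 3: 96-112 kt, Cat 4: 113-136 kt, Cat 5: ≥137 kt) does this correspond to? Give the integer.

ΔP = 1013 − 955 = 58 hPa.
V ≈ 6.4 × 58^0.622 = 6.4 × 12.50 ≈ 80 kt.
80 kt falls in the Category 1 band.

1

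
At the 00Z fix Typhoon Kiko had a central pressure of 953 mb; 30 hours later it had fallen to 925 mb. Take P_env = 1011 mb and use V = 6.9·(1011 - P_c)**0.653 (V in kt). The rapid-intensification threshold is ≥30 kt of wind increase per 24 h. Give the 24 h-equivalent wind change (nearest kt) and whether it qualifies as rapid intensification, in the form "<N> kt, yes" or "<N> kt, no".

V₁: ΔP = 58, V ≈ 6.9 × 58^0.653 ≈ 97.81 kt.
V₂: ΔP = 86, V ≈ 6.9 × 86^0.653 ≈ 126.50 kt.
ΔV over 30 h = 28.69 kt → 24 h equivalent = 28.69 × 24/30 ≈ 22.95 kt.
23 kt < 30 kt ⇒ not rapid intensification.

23 kt, no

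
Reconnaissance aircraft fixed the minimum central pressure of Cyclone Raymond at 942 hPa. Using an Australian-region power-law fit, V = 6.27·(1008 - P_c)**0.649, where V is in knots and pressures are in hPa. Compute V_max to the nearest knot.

ΔP = 1008 − 942 = 66 hPa.
66^0.649 ≈ 15.166.
V ≈ 6.27 × 15.166 ≈ 95.1 kt.

95 kt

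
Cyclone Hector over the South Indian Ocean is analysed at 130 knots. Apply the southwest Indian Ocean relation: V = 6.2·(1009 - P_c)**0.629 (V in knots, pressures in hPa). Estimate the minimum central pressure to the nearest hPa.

883 hPa

ΔP = (V / 6.2)^(1/0.629) = (130/6.2)^1.590.
130/6.2 = 20.968; 20.968^1.590 ≈ 126.19 hPa.
P_c = 1009 − 126.19 = 882.81 ≈ 883 hPa.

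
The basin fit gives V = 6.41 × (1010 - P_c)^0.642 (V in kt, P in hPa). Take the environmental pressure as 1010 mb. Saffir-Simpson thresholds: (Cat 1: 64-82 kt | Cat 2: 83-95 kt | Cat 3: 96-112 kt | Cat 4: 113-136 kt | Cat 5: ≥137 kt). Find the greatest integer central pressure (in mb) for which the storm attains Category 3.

Category 3 begins at V = 96 kt.
Required ΔP = (96/6.41)^(1/0.642) = 14.977^1.558 ≈ 67.74 mb.
P_c ≤ 1010 − 67.74 = 942.26, so the highest integer P_c is 942 mb.

942 mb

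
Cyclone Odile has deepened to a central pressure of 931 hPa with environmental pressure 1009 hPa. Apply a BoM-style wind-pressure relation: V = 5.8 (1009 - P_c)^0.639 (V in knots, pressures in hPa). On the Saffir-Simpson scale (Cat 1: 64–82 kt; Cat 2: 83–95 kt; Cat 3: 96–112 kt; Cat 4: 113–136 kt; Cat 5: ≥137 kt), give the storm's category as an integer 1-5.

ΔP = 1009 − 931 = 78 hPa.
V ≈ 5.8 × 78^0.639 = 5.8 × 16.18 ≈ 94 kt.
94 kt falls in the Category 2 band.

2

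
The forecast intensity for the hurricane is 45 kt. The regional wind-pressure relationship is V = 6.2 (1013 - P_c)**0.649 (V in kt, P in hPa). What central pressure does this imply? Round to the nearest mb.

992 mb

ΔP = (V / 6.2)^(1/0.649) = (45/6.2)^1.541.
45/6.2 = 7.258; 7.258^1.541 ≈ 21.20 mb.
P_c = 1013 − 21.20 = 991.80 ≈ 992 mb.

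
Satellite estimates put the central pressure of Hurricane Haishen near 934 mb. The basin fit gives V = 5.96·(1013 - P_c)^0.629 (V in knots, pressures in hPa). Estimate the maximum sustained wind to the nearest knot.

93 kt

ΔP = 1013 − 934 = 79 mb.
79^0.629 ≈ 15.617.
V ≈ 5.96 × 15.617 ≈ 93.1 kt.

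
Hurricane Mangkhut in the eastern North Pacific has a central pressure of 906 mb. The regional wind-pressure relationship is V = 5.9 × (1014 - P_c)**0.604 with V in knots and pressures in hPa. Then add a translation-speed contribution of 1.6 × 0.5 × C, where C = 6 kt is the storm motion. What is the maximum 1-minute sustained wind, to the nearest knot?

105 kt

ΔP = 1014 − 906 = 108 mb.
108^0.604 ≈ 16.912.
V ≈ 5.9 × 16.912 ≈ 99.8 kt.
Translation term: 1.6 × 0.5 × 6 = 4.8 kt.
Corrected V ≈ 104.6 kt → 105 kt.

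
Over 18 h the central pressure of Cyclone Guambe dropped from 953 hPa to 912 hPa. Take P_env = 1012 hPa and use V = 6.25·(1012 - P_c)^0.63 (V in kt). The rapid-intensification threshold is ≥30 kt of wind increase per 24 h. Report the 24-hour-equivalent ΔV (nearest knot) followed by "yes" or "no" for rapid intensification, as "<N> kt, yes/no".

43 kt, yes

V₁: ΔP = 59, V ≈ 6.25 × 59^0.63 ≈ 81.57 kt.
V₂: ΔP = 100, V ≈ 6.25 × 100^0.63 ≈ 113.73 kt.
ΔV over 18 h = 32.16 kt → 24 h equivalent = 32.16 × 24/18 ≈ 42.88 kt.
43 kt ≥ 30 kt ⇒ rapid intensification.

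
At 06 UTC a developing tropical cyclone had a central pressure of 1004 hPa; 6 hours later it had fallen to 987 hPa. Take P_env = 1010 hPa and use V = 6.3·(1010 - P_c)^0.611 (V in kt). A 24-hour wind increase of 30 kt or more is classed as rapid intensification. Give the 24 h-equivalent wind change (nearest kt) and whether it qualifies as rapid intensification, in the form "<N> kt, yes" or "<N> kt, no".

96 kt, yes

V₁: ΔP = 6, V ≈ 6.3 × 6^0.611 ≈ 18.83 kt.
V₂: ΔP = 23, V ≈ 6.3 × 23^0.611 ≈ 42.79 kt.
ΔV over 6 h = 23.96 kt → 24 h equivalent = 23.96 × 24/6 ≈ 95.84 kt.
96 kt ≥ 30 kt ⇒ rapid intensification.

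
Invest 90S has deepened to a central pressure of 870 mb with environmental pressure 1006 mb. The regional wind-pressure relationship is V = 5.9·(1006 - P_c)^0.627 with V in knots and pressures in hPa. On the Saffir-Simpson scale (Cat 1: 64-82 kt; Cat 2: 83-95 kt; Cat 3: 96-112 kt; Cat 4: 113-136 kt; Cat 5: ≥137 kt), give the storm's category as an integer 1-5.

ΔP = 1006 − 870 = 136 mb.
V ≈ 5.9 × 136^0.627 = 5.9 × 21.76 ≈ 128 kt.
128 kt falls in the Category 4 band.

4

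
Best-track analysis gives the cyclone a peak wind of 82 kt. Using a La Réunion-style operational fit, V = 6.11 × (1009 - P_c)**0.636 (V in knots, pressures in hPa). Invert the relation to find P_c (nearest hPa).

950 hPa

ΔP = (V / 6.11)^(1/0.636) = (82/6.11)^1.572.
82/6.11 = 13.421; 13.421^1.572 ≈ 59.32 hPa.
P_c = 1009 − 59.32 = 949.68 ≈ 950 hPa.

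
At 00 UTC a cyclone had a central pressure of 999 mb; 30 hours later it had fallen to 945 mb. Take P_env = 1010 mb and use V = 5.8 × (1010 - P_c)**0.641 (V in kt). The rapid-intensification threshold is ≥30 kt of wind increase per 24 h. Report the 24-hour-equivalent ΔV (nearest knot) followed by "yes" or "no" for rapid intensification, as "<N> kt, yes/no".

V₁: ΔP = 11, V ≈ 5.8 × 11^0.641 ≈ 26.97 kt.
V₂: ΔP = 65, V ≈ 5.8 × 65^0.641 ≈ 84.24 kt.
ΔV over 30 h = 57.27 kt → 24 h equivalent = 57.27 × 24/30 ≈ 45.82 kt.
46 kt ≥ 30 kt ⇒ rapid intensification.

46 kt, yes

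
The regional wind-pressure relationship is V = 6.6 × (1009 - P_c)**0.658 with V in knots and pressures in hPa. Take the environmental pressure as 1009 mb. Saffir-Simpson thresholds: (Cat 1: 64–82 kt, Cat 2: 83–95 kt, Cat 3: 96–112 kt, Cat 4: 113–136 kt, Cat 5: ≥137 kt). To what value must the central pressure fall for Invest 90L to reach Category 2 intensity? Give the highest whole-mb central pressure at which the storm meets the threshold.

Category 2 begins at V = 83 kt.
Required ΔP = (83/6.6)^(1/0.658) = 12.576^1.520 ≈ 46.88 mb.
P_c ≤ 1009 − 46.88 = 962.12, so the highest integer P_c is 962 mb.

962 mb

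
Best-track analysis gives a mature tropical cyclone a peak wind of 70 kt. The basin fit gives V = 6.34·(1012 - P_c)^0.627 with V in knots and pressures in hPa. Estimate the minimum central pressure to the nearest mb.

966 mb

ΔP = (V / 6.34)^(1/0.627) = (70/6.34)^1.595.
70/6.34 = 11.041; 11.041^1.595 ≈ 46.08 mb.
P_c = 1012 − 46.08 = 965.92 ≈ 966 mb.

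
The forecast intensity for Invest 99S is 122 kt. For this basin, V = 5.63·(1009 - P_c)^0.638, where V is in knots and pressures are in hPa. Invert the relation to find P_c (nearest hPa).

ΔP = (V / 5.63)^(1/0.638) = (122/5.63)^1.567.
122/5.63 = 21.670; 21.670^1.567 ≈ 124.11 hPa.
P_c = 1009 − 124.11 = 884.89 ≈ 885 hPa.

885 hPa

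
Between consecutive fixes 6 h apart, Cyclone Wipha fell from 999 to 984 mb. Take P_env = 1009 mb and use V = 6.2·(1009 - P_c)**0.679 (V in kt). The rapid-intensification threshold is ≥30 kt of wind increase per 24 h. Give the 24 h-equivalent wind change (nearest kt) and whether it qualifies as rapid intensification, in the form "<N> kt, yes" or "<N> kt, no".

102 kt, yes

V₁: ΔP = 10, V ≈ 6.2 × 10^0.679 ≈ 29.61 kt.
V₂: ΔP = 25, V ≈ 6.2 × 25^0.679 ≈ 55.16 kt.
ΔV over 6 h = 25.55 kt → 24 h equivalent = 25.55 × 24/6 ≈ 102.20 kt.
102 kt ≥ 30 kt ⇒ rapid intensification.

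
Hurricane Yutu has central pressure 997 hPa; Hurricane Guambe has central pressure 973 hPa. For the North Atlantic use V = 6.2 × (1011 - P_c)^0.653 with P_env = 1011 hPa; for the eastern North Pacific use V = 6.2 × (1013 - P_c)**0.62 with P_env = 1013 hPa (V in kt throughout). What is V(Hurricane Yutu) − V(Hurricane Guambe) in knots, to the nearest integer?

Hurricane Yutu: ΔP = 14; V ≈ 6.2 × 14^0.653 ≈ 34.74 kt.
Hurricane Guambe: ΔP = 40; V ≈ 6.2 × 40^0.62 ≈ 61.05 kt.
Difference ≈ 34.74 − 61.05 = -26.31 → -26 kt.

-26 kt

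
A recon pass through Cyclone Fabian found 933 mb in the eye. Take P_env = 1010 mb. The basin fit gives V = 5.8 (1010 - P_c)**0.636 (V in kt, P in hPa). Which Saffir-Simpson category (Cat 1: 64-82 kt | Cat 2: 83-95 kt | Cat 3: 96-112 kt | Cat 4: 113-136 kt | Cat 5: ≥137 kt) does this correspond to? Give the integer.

2

ΔP = 1010 − 933 = 77 mb.
V ≈ 5.8 × 77^0.636 = 5.8 × 15.84 ≈ 92 kt.
92 kt falls in the Category 2 band.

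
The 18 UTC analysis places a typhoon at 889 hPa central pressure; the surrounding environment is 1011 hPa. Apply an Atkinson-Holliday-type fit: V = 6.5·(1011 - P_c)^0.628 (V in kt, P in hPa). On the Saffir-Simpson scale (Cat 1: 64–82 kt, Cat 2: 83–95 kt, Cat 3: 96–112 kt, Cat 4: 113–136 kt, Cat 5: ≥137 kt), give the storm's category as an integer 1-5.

4

ΔP = 1011 − 889 = 122 hPa.
V ≈ 6.5 × 122^0.628 = 6.5 × 20.43 ≈ 133 kt.
133 kt falls in the Category 4 band.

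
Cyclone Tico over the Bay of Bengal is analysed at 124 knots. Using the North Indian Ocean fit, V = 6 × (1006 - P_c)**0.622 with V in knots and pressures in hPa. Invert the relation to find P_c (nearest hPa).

876 hPa

ΔP = (V / 6)^(1/0.622) = (124/6)^1.608.
124/6 = 20.667; 20.667^1.608 ≈ 130.19 hPa.
P_c = 1006 − 130.19 = 875.81 ≈ 876 hPa.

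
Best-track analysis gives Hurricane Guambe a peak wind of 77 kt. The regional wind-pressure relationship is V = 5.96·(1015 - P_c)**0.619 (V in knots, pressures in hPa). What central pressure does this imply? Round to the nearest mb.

953 mb

ΔP = (V / 5.96)^(1/0.619) = (77/5.96)^1.616.
77/5.96 = 12.919; 12.919^1.616 ≈ 62.41 mb.
P_c = 1015 − 62.41 = 952.59 ≈ 953 mb.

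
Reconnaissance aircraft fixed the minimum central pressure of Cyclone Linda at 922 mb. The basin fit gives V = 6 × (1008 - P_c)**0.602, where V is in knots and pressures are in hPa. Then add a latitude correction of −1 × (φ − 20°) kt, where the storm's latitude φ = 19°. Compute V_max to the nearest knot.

ΔP = 1008 − 922 = 86 mb.
86^0.602 ≈ 14.607.
V ≈ 6 × 14.607 ≈ 87.6 kt.
Latitude correction: −1 × (19 − 20) = 1 kt.
Corrected V ≈ 88.6 kt → 89 kt.

89 kt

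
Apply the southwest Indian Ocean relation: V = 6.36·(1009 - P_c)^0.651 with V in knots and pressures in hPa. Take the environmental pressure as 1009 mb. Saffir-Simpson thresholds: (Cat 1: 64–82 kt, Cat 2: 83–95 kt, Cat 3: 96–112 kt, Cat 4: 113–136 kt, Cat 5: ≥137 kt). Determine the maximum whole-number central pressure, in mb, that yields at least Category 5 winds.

897 mb

Category 5 begins at V = 137 kt.
Required ΔP = (137/6.36)^(1/0.651) = 21.541^1.536 ≈ 111.69 mb.
P_c ≤ 1009 − 111.69 = 897.31, so the highest integer P_c is 897 mb.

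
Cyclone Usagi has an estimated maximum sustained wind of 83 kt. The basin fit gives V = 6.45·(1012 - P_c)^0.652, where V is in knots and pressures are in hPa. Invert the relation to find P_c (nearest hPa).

ΔP = (V / 6.45)^(1/0.652) = (83/6.45)^1.534.
83/6.45 = 12.868; 12.868^1.534 ≈ 50.32 hPa.
P_c = 1012 − 50.32 = 961.68 ≈ 962 hPa.

962 hPa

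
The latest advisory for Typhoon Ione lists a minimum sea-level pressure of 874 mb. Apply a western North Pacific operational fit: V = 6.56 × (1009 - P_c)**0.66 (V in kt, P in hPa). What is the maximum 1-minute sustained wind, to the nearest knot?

ΔP = 1009 − 874 = 135 mb.
135^0.66 ≈ 25.469.
V ≈ 6.56 × 25.469 ≈ 167.1 kt.

167 kt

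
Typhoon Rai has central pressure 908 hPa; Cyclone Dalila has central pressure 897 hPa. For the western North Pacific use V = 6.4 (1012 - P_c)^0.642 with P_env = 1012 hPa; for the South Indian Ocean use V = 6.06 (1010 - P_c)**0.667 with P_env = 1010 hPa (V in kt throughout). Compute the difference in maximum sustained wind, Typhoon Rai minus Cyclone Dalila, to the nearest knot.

Typhoon Rai: ΔP = 104; V ≈ 6.4 × 104^0.642 ≈ 126.22 kt.
Cyclone Dalila: ΔP = 113; V ≈ 6.06 × 113^0.667 ≈ 141.87 kt.
Difference ≈ 126.22 − 141.87 = -15.65 → -16 kt.

-16 kt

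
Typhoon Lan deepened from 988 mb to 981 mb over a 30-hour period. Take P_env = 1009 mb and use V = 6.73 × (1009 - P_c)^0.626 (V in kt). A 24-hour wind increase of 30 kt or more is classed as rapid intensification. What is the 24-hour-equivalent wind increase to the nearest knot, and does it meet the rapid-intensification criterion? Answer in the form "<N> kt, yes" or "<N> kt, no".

7 kt, no

V₁: ΔP = 21, V ≈ 6.73 × 21^0.626 ≈ 45.26 kt.
V₂: ΔP = 28, V ≈ 6.73 × 28^0.626 ≈ 54.19 kt.
ΔV over 30 h = 8.93 kt → 24 h equivalent = 8.93 × 24/30 ≈ 7.14 kt.
7 kt < 30 kt ⇒ not rapid intensification.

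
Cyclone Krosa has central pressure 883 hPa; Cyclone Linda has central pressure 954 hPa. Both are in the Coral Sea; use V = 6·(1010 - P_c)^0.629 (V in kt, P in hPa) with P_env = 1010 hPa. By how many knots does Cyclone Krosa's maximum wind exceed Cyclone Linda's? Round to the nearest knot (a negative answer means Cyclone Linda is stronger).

51 kt

Cyclone Krosa: ΔP = 127; V ≈ 6 × 127^0.629 ≈ 126.31 kt.
Cyclone Linda: ΔP = 56; V ≈ 6 × 56^0.629 ≈ 75.47 kt.
Difference ≈ 126.31 − 75.47 = 50.84 → 51 kt.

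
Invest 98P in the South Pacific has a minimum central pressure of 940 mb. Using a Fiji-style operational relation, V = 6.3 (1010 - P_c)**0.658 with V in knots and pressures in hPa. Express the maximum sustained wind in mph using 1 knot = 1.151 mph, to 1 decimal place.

118.7 mph

ΔP = 1010 − 940 = 70 mb.
V ≈ 6.3 × 70^0.658 = 6.3 × 16.371 ≈ 103.137 kt.
103.137 × 1.151 ≈ 118.71 mph → 118.7 mph.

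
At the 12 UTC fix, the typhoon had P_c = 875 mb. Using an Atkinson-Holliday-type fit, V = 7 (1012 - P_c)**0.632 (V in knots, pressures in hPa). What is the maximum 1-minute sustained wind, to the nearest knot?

ΔP = 1012 − 875 = 137 mb.
137^0.632 ≈ 22.408.
V ≈ 7 × 22.408 ≈ 156.9 kt.

157 kt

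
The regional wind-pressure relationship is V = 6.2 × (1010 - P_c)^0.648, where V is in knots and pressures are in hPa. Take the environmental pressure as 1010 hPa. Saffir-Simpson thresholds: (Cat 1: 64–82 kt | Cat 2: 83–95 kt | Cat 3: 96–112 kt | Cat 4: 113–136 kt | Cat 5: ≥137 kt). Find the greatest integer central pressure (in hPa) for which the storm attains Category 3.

941 hPa

Category 3 begins at V = 96 kt.
Required ΔP = (96/6.2)^(1/0.648) = 15.484^1.543 ≈ 68.59 hPa.
P_c ≤ 1010 − 68.59 = 941.41, so the highest integer P_c is 941 hPa.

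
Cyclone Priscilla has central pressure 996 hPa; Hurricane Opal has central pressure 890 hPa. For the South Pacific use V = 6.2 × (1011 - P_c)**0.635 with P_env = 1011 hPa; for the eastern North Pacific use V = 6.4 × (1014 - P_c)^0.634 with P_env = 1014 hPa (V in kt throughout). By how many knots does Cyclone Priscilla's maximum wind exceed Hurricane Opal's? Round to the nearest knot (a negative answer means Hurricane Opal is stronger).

-101 kt

Cyclone Priscilla: ΔP = 15; V ≈ 6.2 × 15^0.635 ≈ 34.61 kt.
Hurricane Opal: ΔP = 124; V ≈ 6.4 × 124^0.634 ≈ 135.96 kt.
Difference ≈ 34.61 − 135.96 = -101.35 → -101 kt.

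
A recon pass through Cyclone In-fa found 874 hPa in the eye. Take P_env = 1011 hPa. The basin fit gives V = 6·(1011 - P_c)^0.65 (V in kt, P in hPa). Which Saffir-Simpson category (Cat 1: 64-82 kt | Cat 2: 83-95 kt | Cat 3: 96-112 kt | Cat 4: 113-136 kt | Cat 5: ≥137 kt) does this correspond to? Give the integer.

5

ΔP = 1011 − 874 = 137 hPa.
V ≈ 6 × 137^0.65 = 6 × 24.48 ≈ 147 kt.
147 kt falls in the Category 5 band.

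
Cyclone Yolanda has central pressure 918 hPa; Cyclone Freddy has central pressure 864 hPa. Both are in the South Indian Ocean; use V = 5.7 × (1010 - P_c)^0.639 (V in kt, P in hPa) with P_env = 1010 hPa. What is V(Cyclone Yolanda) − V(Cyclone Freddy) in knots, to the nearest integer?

-35 kt

Cyclone Yolanda: ΔP = 92; V ≈ 5.7 × 92^0.639 ≈ 102.50 kt.
Cyclone Freddy: ΔP = 146; V ≈ 5.7 × 146^0.639 ≈ 137.69 kt.
Difference ≈ 102.50 − 137.69 = -35.19 → -35 kt.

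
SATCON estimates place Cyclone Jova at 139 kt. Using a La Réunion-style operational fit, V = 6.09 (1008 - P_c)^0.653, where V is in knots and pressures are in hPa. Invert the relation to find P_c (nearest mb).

888 mb

ΔP = (V / 6.09)^(1/0.653) = (139/6.09)^1.531.
139/6.09 = 22.824; 22.824^1.531 ≈ 120.29 mb.
P_c = 1008 − 120.29 = 887.71 ≈ 888 mb.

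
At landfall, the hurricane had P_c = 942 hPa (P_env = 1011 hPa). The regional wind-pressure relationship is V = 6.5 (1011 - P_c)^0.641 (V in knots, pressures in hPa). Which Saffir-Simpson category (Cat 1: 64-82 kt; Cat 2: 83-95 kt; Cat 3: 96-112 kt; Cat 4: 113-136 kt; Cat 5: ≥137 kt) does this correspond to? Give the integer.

ΔP = 1011 − 942 = 69 hPa.
V ≈ 6.5 × 69^0.641 = 6.5 × 15.09 ≈ 98 kt.
98 kt falls in the Category 3 band.

3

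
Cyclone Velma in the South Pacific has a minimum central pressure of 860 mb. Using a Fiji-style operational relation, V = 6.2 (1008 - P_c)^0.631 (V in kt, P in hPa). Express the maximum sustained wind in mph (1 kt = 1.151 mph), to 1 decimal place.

ΔP = 1008 − 860 = 148 mb.
V ≈ 6.2 × 148^0.631 = 6.2 × 23.412 ≈ 145.153 kt.
145.153 × 1.151 ≈ 167.07 mph → 167.1 mph.

167.1 mph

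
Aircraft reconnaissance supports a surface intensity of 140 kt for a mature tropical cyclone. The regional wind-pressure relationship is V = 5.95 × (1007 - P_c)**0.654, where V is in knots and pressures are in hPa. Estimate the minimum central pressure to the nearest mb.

ΔP = (V / 5.95)^(1/0.654) = (140/5.95)^1.529.
140/5.95 = 23.529; 23.529^1.529 ≈ 125.10 mb.
P_c = 1007 − 125.10 = 881.90 ≈ 882 mb.

882 mb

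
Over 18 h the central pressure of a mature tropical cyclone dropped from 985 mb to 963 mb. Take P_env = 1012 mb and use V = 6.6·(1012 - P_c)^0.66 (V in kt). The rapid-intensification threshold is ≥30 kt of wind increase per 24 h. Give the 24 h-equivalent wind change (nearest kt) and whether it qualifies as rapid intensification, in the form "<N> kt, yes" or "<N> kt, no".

37 kt, yes

V₁: ΔP = 27, V ≈ 6.6 × 27^0.66 ≈ 58.11 kt.
V₂: ΔP = 49, V ≈ 6.6 × 49^0.66 ≈ 86.11 kt.
ΔV over 18 h = 28.00 kt → 24 h equivalent = 28.00 × 24/18 ≈ 37.33 kt.
37 kt ≥ 30 kt ⇒ rapid intensification.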